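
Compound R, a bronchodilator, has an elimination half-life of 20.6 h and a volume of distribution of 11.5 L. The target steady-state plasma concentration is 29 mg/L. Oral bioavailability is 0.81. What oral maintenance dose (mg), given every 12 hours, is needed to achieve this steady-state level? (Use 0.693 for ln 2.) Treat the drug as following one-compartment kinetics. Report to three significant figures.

CL = ln 2 · Vd / t½ = 0.693 × 11.50 / 20.6 = 0.3869 L/h
D = CL × Css × τ / F = 0.3869 × 29 × 12 / 0.81 = 166.2 mg

166 mg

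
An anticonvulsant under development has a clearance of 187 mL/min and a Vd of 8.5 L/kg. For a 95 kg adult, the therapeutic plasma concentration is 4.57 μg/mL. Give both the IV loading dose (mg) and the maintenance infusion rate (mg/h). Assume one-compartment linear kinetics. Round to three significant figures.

(a) 3690 mg; (b) 51.3 mg/h

Vd = 8.5 L/kg × 95 kg = 807.5 L
Loading: fill Vd to C_target → 807.5 L × 4.57 mg/L = 3690 mg
CL = 187 mL/min × 60/1000 = 11.22 L/h
Maintenance infusion rate = CL × Css = 11.22 × 4.57 = 51.28 mg/h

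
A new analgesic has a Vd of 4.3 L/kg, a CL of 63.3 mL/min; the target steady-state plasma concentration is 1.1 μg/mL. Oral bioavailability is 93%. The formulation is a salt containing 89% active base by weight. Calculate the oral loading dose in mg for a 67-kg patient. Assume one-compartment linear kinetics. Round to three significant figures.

Vd = 4.3 L/kg × 67 kg = 288.1 L
The loading dose fills Vd to the target concentration; clearance is irrelevant here.
LD = Vd × C / F / S = 288.1 × 1.100 / 0.93 / 0.89 = 382.9 mg

383 mg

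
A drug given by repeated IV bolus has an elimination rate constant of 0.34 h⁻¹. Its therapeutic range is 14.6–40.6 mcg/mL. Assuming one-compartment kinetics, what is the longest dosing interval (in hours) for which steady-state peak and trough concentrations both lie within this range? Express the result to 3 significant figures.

Between IV bolus doses, concentration decays as C = C₀·e^(−kτ), so C_peak/C_trough = e^(kτ).
τ_max = ln(C_peak/C_trough) / k = ln(40.6/14.6) / 0.3400 = 1.023 / 0.3400 = 3.009 h

3.01 h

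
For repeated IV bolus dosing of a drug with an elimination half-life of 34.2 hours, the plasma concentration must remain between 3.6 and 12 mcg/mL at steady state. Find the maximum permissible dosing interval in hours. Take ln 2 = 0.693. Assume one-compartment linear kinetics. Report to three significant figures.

k = 0.693 / t½ = 0.693 / 34.2 = 0.02026 h⁻¹
Between IV bolus doses, concentration decays as C = C₀·e^(−kτ), so C_peak/C_trough = e^(kτ).
τ_max = ln(C_peak/C_trough) / k = ln(12/3.6) / 0.02026 = 1.204 / 0.02026 = 59.43 h

59.4 h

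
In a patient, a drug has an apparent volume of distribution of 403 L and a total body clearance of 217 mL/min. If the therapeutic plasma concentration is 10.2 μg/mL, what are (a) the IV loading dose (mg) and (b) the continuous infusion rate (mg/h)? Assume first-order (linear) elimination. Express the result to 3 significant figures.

Loading dose = Vd × C = 403.0 × 10.2 = 4111 mg
CL = 217 mL/min = 217 × 0.06 = 13.02 L/h
Maintenance infusion rate = CL × Css = 13.02 × 10.2 = 132.8 mg/h

(a) 4110 mg; (b) 133 mg/h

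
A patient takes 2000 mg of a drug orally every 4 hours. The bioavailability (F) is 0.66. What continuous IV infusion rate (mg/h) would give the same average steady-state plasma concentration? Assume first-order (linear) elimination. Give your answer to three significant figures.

330 mg/h

Equivalent systemic input: infusion rate = F·D/τ.
Rate = 0.66 × 2000 / 4 = 330.0 mg/h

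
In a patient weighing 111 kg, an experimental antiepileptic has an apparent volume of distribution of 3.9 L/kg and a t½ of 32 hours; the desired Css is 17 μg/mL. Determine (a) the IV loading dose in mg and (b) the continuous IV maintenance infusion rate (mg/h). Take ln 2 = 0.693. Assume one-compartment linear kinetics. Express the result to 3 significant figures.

Vd(total) = 111 kg × 3.9 L/kg = 432.9 L
LD = Vd × C = 432.9 × 17 = 7359 mg
CL = 0.693 × Vd / t½ = 0.693 × 432.9 / 32 = 9.375 L/h
Infusion rate = CL × Css = 9.375 × 17 = 159.4 mg/h

(a) 7360 mg; (b) 159 mg/h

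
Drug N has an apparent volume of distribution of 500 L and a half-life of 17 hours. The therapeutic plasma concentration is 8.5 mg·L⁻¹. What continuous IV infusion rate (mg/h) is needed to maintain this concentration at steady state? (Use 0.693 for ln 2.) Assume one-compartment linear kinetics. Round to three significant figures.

CL = 0.693 × Vd / t½ = 0.693 × 500.0 / 17 = 20.38 L/h
Infusion rate = CL × Css = 20.38 × 8.5 = 173.2 mg/h

173 mg/h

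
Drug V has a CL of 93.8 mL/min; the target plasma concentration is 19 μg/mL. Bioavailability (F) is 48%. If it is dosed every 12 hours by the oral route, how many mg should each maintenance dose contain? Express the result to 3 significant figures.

2670 mg

CL = 93.8 mL/min × 60/1000 = 5.628 L/h
At steady state, dose per interval replaces the amount cleared in that interval: F·D/τ = CL·Css.
D = CL × Css × τ / F = 5.628 × 19 × 12 / 0.48 = 2673 mg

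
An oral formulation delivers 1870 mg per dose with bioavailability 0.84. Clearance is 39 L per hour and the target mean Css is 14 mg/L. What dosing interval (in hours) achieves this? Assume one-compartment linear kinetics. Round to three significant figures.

2.88 h

F·D/τ = CL·Css → τ = F·D / (CL·Css).
τ = 0.84 × 1870 / (39 × 14) = 2.877 h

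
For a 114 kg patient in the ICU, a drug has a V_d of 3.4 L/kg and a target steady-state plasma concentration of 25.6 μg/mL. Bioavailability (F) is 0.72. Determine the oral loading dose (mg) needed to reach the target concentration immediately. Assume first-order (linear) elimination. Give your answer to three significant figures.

Vd(total) = 114 kg × 3.4 L/kg = 387.6 L
LD = Vd × C / F = 387.6 × 25.60 / 0.72 = 13780 mg

13800 mg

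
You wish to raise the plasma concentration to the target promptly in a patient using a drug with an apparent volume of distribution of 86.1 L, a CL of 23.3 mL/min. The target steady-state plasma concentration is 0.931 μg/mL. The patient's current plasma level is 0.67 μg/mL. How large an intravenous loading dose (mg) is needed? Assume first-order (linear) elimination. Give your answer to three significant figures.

22.5 mg

Concentration deficit ΔC = 0.931 − 0.67 = 0.2610 mg/L
LD = Vd × ΔC = 86.10 × 0.2610 = 22.47 mg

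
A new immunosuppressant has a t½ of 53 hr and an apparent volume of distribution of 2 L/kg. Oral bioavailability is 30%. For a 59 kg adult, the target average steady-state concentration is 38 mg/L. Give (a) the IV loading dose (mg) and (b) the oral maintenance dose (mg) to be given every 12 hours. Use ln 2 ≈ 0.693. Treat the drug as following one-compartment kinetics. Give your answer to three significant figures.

(a) 4480 mg; (b) 2350 mg

Vd = 2 L/kg × 59 kg = 118.0 L
LD = Vd × C = 118.0 × 38 = 4484 mg
CL = 0.693 × Vd / t½ = 0.693 × 118.0 / 53 = 1.543 L/h
D = CL × Css × τ / F = 1.543 × 38 × 12 / 0.3 = 2345 mg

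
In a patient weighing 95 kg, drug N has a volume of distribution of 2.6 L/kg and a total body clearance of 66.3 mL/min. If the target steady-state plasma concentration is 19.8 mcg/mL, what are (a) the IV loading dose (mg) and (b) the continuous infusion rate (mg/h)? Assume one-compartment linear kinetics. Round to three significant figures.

(a) 4890 mg; (b) 78.8 mg/h

Total Vd = 2.6 × 95 = 247.0 L
LD = Vd · C_target = 247.0 × 19.8 = 4891 mg
Convert clearance: 66.3 mL/min × 60 min/h ÷ 1000 mL/L = 3.978 L/h
Maintenance infusion rate = CL × Css = 3.978 × 19.8 = 78.76 mg/h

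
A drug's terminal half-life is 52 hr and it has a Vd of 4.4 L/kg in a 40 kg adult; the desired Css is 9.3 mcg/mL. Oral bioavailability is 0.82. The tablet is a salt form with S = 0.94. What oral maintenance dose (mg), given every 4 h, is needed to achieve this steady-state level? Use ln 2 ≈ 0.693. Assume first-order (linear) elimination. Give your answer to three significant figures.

113 mg

Vd = 4.4 L/kg × 40 kg = 176.0 L
k = 0.693/52 = 0.01333 h⁻¹, so CL = k·Vd = 0.01333 × 176.0 = 2.346 L/h
D = CL × Css × τ / F / S = 2.346 × 9.3 × 4 / 0.82 / 0.94 = 113.2 mg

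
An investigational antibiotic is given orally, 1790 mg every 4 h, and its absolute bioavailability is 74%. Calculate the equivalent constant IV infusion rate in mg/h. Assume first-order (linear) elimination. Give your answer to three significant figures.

Equivalent systemic input: infusion rate = F·D/τ.
Rate = 0.74 × 1790 / 4 = 331.2 mg/h

331 mg/h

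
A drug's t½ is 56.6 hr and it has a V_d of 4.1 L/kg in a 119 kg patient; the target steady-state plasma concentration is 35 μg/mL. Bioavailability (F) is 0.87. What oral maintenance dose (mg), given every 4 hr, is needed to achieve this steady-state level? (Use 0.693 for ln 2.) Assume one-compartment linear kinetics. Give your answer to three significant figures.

Total Vd = 4.1 × 119 = 487.9 L
CL = 0.693 × Vd / t½ = 0.693 × 487.9 / 56.6 = 5.974 L/h
D = CL × Css × τ / F = 5.974 × 35 × 4 / 0.87 = 961.3 mg

961 mg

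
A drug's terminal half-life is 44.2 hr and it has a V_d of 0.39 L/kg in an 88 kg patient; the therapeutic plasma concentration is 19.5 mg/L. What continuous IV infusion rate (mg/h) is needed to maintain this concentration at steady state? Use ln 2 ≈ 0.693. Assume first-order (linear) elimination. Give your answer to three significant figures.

Vd = 0.39 L/kg × 88 kg = 34.32 L
CL = ln 2 · Vd / t½ = 0.693 × 34.32 / 44.2 = 0.5381 L/h
Infusion rate = CL × Css = 0.5381 × 19.5 = 10.49 mg/h

10.5 mg/h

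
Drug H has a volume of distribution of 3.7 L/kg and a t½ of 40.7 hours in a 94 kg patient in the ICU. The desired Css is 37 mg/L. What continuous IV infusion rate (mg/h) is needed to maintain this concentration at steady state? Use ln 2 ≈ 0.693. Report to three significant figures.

Vd(total) = 94 kg × 3.7 L/kg = 347.8 L
CL = 0.693 × Vd / t½ = 0.693 × 347.8 / 40.7 = 5.922 L/h
Infusion rate = CL × Css = 5.922 × 37 = 219.1 mg/h

219 mg/h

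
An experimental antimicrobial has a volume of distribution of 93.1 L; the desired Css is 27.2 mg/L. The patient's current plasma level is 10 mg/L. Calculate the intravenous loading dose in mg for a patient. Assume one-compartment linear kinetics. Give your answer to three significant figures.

1600 mg

Concentration deficit ΔC = 27.2 − 10 = 17.20 mg/L
LD = Vd × ΔC = 93.10 × 17.20 = 1601 mg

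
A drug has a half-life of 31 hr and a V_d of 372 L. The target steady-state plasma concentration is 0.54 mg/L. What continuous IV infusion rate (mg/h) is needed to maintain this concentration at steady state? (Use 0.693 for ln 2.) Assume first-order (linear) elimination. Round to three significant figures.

k = 0.693/31 = 0.02235 h⁻¹, so CL = k·Vd = 0.02235 × 372.0 = 8.314 L/h
Infusion rate = CL × Css = 8.314 × 0.54 = 4.490 mg/h

4.49 mg/h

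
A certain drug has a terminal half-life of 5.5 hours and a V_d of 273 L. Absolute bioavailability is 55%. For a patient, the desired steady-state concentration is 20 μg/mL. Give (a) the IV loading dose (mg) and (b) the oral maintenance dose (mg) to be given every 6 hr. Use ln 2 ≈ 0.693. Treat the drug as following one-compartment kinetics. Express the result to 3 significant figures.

(a) 5460 mg; (b) 7510 mg

LD = Vd × C = 273.0 × 20 = 5460 mg
CL = 0.693 × Vd / t½ = 0.693 × 273.0 / 5.5 = 34.40 L/h
D = CL × Css × τ / F = 34.40 × 20 × 6 / 0.55 = 7505 mg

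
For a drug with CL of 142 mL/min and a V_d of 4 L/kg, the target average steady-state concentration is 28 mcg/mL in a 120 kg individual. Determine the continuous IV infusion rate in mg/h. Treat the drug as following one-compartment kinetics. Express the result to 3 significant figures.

CL = 142 mL/min = 142 × 0.06 = 8.520 L/h
Rate = CL × Css = 8.520 × 28 = 238.6 mg/h

239 mg/h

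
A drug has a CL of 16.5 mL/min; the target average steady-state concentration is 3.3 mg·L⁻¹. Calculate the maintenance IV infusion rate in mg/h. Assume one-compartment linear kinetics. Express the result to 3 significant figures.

3.27 mg/h

Convert clearance: 16.5 mL/min × 60 min/h ÷ 1000 mL/L = 0.9900 L/h
At steady state, infusion rate equals elimination rate: rate in = CL × Css.
R₀ = 0.9900 × 3.3 = 3.267 mg/h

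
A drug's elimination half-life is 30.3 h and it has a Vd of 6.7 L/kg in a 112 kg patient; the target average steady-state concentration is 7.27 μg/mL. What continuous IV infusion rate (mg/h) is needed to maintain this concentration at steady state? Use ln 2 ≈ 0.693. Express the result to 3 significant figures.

Vd = 6.7 L/kg × 112 kg = 750.4 L
CL = 0.693 × Vd / t½ = 0.693 × 750.4 / 30.3 = 17.16 L/h
Infusion rate = CL × Css = 17.16 × 7.27 = 124.8 mg/h

125 mg/h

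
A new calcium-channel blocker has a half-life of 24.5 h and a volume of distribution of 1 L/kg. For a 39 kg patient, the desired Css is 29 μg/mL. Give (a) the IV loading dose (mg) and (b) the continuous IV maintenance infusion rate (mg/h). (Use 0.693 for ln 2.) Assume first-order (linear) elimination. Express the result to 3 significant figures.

(a) 1130 mg; (b) 32.0 mg/h

Vd = 1 L/kg × 39 kg = 39.00 L
LD = Vd × C = 39.00 × 29 = 1131 mg
CL = 0.693 × Vd / t½ = 0.693 × 39.00 / 24.5 = 1.103 L/h
Infusion rate = CL × Css = 1.103 × 29 = 31.99 mg/h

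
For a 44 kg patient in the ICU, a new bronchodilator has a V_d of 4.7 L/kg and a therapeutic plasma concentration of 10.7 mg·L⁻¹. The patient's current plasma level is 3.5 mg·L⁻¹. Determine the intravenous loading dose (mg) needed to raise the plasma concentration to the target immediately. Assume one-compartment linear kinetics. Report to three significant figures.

Total Vd = 4.7 × 44 = 206.8 L
Concentration deficit ΔC = 10.7 − 3.5 = 7.200 mg/L
LD = Vd × ΔC = 206.8 × 7.200 = 1489 mg

1490 mg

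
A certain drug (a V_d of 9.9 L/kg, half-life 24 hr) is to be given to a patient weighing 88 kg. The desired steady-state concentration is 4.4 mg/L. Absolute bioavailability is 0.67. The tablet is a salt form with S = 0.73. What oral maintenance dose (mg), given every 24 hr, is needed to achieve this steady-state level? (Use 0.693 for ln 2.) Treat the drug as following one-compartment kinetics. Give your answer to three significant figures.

Total Vd = 9.9 × 88 = 871.2 L
k = 0.693/24 = 0.02888 h⁻¹, so CL = k·Vd = 0.02888 × 871.2 = 25.16 L/h
D = CL × Css × τ / F / S = 25.16 × 4.4 × 24 / 0.67 / 0.73 = 5432 mg

5430 mg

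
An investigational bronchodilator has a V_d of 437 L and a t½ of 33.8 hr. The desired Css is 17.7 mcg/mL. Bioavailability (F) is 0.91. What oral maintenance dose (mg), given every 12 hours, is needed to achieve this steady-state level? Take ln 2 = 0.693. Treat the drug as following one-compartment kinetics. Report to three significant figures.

2090 mg

k = 0.693/33.8 = 0.02050 h⁻¹, so CL = k·Vd = 0.02050 × 437.0 = 8.959 L/h
D = CL × Css × τ / F = 8.959 × 17.7 × 12 / 0.91 = 2091 mg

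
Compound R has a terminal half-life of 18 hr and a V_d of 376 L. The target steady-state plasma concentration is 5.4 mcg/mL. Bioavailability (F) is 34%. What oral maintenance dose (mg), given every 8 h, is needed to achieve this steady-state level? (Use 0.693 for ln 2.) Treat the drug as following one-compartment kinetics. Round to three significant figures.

1840 mg

k = 0.693/18 = 0.03850 h⁻¹, so CL = k·Vd = 0.03850 × 376.0 = 14.48 L/h
D = CL × Css × τ / F = 14.48 × 5.4 × 8 / 0.34 = 1840 mg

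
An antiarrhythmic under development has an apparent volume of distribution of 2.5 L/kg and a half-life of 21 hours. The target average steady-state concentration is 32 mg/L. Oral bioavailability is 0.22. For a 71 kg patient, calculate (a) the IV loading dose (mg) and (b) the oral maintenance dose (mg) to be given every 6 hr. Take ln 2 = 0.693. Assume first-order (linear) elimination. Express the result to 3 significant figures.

Total Vd = 2.5 × 71 = 177.5 L
LD = Vd × C = 177.5 × 32 = 5680 mg
CL = 0.693 × Vd / t½ = 0.693 × 177.5 / 21 = 5.858 L/h
D = CL × Css × τ / F = 5.858 × 32 × 6 / 0.22 = 5112 mg

(a) 5680 mg; (b) 5110 mg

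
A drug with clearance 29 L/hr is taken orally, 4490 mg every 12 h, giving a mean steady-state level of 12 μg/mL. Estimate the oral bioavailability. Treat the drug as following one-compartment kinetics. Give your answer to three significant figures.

0.930

F·D/τ = CL·Css at steady state → F = CL·Css·τ / D.
F = 29 × 12 × 12 / 4490 = 0.930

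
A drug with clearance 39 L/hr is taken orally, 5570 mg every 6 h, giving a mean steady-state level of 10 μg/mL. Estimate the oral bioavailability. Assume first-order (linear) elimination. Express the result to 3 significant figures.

F·D/τ = CL·Css at steady state → F = CL·Css·τ / D.
F = 39 × 10 × 6 / 5570 = 0.420

0.420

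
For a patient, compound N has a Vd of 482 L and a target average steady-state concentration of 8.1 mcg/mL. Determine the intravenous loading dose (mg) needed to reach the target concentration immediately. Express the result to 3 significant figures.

LD = Vd × C = 482.0 × 8.100 = 3904 mg

3900 mg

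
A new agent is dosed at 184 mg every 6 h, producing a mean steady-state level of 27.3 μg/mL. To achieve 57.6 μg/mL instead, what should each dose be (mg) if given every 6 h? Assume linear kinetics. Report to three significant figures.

With linear kinetics, Css is proportional to dose rate (D/τ) at fixed clearance.
D₂ = D₁ × (Css,target / Css,current) = 184 × 57.6/27.3 = 388.2 mg

388 mg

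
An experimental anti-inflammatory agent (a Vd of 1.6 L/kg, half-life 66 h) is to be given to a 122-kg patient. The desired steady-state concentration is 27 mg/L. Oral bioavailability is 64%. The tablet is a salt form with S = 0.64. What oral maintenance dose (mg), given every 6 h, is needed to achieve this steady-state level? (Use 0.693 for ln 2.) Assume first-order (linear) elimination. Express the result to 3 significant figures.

Total Vd = 1.6 × 122 = 195.2 L
CL = 0.693 × Vd / t½ = 0.693 × 195.2 / 66 = 2.050 L/h
D = CL × Css × τ / F / S = 2.050 × 27 × 6 / 0.64 / 0.64 = 810.8 mg

811 mg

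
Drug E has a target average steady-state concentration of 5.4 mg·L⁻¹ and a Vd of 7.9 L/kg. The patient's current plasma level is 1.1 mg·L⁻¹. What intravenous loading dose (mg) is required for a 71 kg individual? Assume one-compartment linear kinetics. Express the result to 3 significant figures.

2410 mg

Vd = 7.9 L/kg × 71 kg = 560.9 L
Concentration deficit ΔC = 5.4 − 1.1 = 4.300 mg/L
LD = Vd × ΔC = 560.9 × 4.300 = 2412 mg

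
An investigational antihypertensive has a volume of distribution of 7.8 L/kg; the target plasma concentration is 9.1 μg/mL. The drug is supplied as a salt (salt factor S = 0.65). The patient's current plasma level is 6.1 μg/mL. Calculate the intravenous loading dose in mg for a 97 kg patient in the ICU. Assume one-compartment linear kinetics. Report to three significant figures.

3490 mg

Vd(total) = 97 kg × 7.8 L/kg = 756.6 L
Concentration deficit ΔC = 9.1 − 6.1 = 3.000 mg/L
LD = Vd × ΔC / S = 756.6 × 3.000 / 0.65 = 3492 mg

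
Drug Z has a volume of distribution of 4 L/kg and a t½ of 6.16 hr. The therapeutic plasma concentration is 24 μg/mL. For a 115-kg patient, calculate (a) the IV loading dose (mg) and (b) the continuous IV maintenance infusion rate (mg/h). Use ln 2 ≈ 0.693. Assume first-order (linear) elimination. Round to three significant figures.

Vd(total) = 115 kg × 4 L/kg = 460.0 L
LD = Vd × C = 460.0 × 24 = 11040 mg
CL = 0.693 × Vd / t½ = 0.693 × 460.0 / 6.16 = 51.75 L/h
Infusion rate = CL × Css = 51.75 × 24 = 1242 mg/h

(a) 11000 mg; (b) 1240 mg/h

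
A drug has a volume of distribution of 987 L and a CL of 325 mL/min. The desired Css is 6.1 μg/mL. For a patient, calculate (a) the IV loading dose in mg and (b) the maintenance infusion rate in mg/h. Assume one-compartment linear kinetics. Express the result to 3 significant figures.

Loading dose = Vd × C = 987.0 × 6.1 = 6021 mg
Convert clearance: 325 mL/min × 60 min/h ÷ 1000 mL/L = 19.50 L/h
Maintenance infusion rate = CL × Css = 19.50 × 6.1 = 119.0 mg/h

(a) 6020 mg; (b) 119 mg/h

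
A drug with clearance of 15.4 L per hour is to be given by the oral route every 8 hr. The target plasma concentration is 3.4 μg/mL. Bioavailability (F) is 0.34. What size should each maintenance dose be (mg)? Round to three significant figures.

At steady state, dose per interval replaces the amount cleared in that interval: F·D/τ = CL·Css.
D = CL × Css × τ / F = 15.40 × 3.4 × 8 / 0.34 = 1232 mg

1230 mg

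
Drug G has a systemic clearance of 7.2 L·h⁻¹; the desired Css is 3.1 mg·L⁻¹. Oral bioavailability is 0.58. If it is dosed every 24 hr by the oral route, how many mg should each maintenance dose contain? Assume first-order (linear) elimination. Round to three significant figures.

924 mg

D = CL × Css × τ / F = 7.200 × 3.1 × 24 / 0.58 = 923.6 mg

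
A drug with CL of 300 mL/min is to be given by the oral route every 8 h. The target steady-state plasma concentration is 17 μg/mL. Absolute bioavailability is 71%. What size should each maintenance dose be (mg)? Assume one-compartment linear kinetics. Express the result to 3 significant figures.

CL = 300 mL/min × 60/1000 = 18.00 L/h
D = CL × Css × τ / F = 18.00 × 17 × 8 / 0.71 = 3448 mg

3450 mg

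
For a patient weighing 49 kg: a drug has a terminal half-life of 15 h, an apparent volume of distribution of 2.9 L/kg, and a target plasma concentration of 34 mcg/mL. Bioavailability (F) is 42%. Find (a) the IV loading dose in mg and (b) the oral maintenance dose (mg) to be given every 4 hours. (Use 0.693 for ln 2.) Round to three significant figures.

(a) 4830 mg; (b) 2130 mg

Total Vd = 2.9 × 49 = 142.1 L
LD = Vd × C = 142.1 × 34 = 4831 mg
CL = 0.693 × Vd / t½ = 0.693 × 142.1 / 15 = 6.565 L/h
D = CL × Css × τ / F = 6.565 × 34 × 4 / 0.42 = 2126 mg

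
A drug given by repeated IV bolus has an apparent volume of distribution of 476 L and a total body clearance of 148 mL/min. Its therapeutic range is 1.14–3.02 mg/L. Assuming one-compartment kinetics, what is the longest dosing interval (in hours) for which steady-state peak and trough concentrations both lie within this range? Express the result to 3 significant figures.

52.2 h

CL = 148 mL/min = 148 × 0.06 = 8.880 L/h
k = CL / Vd = 8.880 / 476.0 = 0.01866 h⁻¹
Between IV bolus doses, concentration decays as C = C₀·e^(−kτ), so C_peak/C_trough = e^(kτ).
τ_max = ln(C_peak/C_trough) / k = ln(3.02/1.14) / 0.01866 = 0.9742 / 0.01866 = 52.21 h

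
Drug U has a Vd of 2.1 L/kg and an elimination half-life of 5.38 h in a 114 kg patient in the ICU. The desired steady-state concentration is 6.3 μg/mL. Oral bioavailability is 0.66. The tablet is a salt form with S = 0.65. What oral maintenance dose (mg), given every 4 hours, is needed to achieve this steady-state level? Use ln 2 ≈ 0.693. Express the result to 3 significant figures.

1810 mg

Total Vd = 2.1 × 114 = 239.4 L
CL = 0.693 × Vd / t½ = 0.693 × 239.4 / 5.38 = 30.84 L/h
D = CL × Css × τ / F / S = 30.84 × 6.3 × 4 / 0.66 / 0.65 = 1812 mg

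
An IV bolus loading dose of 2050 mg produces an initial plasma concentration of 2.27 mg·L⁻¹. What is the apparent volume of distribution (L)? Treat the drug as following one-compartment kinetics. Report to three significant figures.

903 L

Immediately after an IV bolus, C₀ = Dose / Vd, so Vd = Dose / C₀.
Vd = 2050 / 2.27 = 903.1 L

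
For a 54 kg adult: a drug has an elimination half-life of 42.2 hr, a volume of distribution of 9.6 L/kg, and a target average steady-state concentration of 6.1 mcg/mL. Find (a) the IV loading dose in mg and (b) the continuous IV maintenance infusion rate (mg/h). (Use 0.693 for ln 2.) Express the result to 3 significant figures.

(a) 3160 mg; (b) 51.9 mg/h

Vd(total) = 54 kg × 9.6 L/kg = 518.4 L
LD = Vd × C = 518.4 × 6.1 = 3162 mg
CL = 0.693 × Vd / t½ = 0.693 × 518.4 / 42.2 = 8.513 L/h
Infusion rate = CL × Css = 8.513 × 6.1 = 51.93 mg/h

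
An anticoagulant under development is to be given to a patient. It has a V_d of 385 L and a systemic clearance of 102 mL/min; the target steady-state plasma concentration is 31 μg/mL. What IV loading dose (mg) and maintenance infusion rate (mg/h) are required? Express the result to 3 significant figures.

(a) 11900 mg; (b) 190 mg/h

LD = Vd · C_target = 385.0 × 31 = 11940 mg
CL = 102 mL/min × 60/1000 = 6.120 L/h
Maintenance: replace elimination → rate = CL × Css = 6.120 × 31 = 189.7 mg/h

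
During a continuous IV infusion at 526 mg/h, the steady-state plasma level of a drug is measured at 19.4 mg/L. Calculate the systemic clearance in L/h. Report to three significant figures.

27.1 L/h

At steady state, infusion rate = CL × Css, so CL = rate / Css.
CL = 526 / 19.4 = 27.11 L/h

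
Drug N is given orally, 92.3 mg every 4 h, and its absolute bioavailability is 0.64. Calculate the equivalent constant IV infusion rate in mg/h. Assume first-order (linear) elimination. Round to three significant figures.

Equivalent systemic input: infusion rate = F·D/τ.
Rate = 0.64 × 92.3 / 4 = 14.77 mg/h

14.8 mg/h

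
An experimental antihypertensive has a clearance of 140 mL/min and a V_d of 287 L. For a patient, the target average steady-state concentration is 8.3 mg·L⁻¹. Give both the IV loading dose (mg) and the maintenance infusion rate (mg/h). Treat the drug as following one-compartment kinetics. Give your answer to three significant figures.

Loading dose = Vd × C = 287.0 × 8.3 = 2382 mg
Convert clearance: 140 mL/min × 60 min/h ÷ 1000 mL/L = 8.400 L/h
Maintenance infusion rate = CL × Css = 8.400 × 8.3 = 69.72 mg/h

(a) 2380 mg; (b) 69.7 mg/h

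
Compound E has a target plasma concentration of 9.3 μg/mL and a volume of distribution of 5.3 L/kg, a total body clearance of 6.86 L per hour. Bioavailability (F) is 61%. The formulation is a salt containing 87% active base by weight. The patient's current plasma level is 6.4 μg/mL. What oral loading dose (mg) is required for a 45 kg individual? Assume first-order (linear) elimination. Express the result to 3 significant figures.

Total Vd = 5.3 × 45 = 238.5 L
Concentration deficit ΔC = 9.3 − 6.4 = 2.900 mg/L
LD = Vd × ΔC / F / S = 238.5 × 2.900 / 0.61 / 0.87 = 1303 mg

1300 mg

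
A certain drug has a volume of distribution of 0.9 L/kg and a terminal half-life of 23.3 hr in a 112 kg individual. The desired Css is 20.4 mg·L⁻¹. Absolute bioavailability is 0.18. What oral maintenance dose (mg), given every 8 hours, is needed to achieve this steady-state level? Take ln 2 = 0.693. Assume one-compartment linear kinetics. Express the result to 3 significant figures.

2720 mg

Vd = 0.9 L/kg × 112 kg = 100.8 L
CL = 0.693 × Vd / t½ = 0.693 × 100.8 / 23.3 = 2.998 L/h
D = CL × Css × τ / F = 2.998 × 20.4 × 8 / 0.18 = 2718 mg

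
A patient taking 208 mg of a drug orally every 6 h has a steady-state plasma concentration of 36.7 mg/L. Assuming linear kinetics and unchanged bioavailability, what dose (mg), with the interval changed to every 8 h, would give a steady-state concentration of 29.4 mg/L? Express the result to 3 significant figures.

222 mg

For first-order elimination, Css ∝ F·D/(CL·τ); F and CL are unchanged, so Css ∝ D/τ.
D₂ = D₁ × (Css,target / Css,current) × (τ₂/τ₁) = 208 × (29.4/36.7) × (8/6) = 222.2 mg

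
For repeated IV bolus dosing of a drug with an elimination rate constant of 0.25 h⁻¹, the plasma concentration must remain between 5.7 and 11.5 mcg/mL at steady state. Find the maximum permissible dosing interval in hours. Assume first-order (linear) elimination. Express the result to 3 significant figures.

2.81 h

Between IV bolus doses, concentration decays as C = C₀·e^(−kτ), so C_peak/C_trough = e^(kτ).
τ_max = ln(C_peak/C_trough) / k = ln(11.5/5.7) / 0.2500 = 0.7019 / 0.2500 = 2.808 h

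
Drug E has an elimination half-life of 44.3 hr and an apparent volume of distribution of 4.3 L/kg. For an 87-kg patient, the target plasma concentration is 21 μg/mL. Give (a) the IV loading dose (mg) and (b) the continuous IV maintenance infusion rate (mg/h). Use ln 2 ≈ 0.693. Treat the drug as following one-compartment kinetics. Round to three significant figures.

Total Vd = 4.3 × 87 = 374.1 L
LD = Vd × C = 374.1 × 21 = 7856 mg
CL = 0.693 × Vd / t½ = 0.693 × 374.1 / 44.3 = 5.852 L/h
Infusion rate = CL × Css = 5.852 × 21 = 122.9 mg/h

(a) 7860 mg; (b) 123 mg/h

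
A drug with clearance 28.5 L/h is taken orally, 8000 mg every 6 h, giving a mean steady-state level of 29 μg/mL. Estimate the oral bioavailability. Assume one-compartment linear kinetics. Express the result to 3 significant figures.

F·D/τ = CL·Css at steady state → F = CL·Css·τ / D.
F = 28.5 × 29 × 6 / 8000 = 0.620

0.620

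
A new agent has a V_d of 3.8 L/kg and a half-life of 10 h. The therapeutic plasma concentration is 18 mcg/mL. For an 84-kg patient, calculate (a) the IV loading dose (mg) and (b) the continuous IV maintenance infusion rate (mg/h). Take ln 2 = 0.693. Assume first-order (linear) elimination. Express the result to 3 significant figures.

Total Vd = 3.8 × 84 = 319.2 L
LD = Vd × C = 319.2 × 18 = 5746 mg
CL = 0.693 × Vd / t½ = 0.693 × 319.2 / 10 = 22.12 L/h
Infusion rate = CL × Css = 22.12 × 18 = 398.2 mg/h

(a) 5750 mg; (b) 398 mg/h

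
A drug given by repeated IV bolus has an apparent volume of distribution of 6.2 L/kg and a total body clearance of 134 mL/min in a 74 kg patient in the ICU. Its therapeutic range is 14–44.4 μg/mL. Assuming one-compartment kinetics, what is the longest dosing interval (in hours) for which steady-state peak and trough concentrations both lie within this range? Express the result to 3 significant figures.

65.9 h

Vd = 6.2 L/kg × 74 kg = 458.8 L
CL = 134 mL/min × 60/1000 = 8.040 L/h
k = CL / Vd = 8.040 / 458.8 = 0.01752 h⁻¹
Between IV bolus doses, concentration decays as C = C₀·e^(−kτ), so C_peak/C_trough = e^(kτ).
τ_max = ln(C_peak/C_trough) / k = ln(44.4/14) / 0.01752 = 1.154 / 0.01752 = 65.87 h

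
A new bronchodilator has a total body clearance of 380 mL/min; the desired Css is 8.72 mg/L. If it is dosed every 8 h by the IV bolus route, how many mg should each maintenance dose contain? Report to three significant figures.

Convert clearance: 380 mL/min × 60 min/h ÷ 1000 mL/L = 22.80 L/h
D = CL × Css × τ = 22.80 × 8.72 × 8 = 1591 mg

1590 mg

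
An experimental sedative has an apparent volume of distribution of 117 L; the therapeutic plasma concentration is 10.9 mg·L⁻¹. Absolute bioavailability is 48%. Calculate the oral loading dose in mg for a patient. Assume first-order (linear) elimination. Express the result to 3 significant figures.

2660 mg

LD = Vd × C / F = 117.0 × 10.90 / 0.48 = 2657 mg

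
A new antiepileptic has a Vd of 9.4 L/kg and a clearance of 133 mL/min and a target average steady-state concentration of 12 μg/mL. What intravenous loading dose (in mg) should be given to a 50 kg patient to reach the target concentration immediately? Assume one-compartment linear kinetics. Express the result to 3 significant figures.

Vd(total) = 50 kg × 9.4 L/kg = 470.0 L
LD = Vd × C = 470.0 × 12.00 = 5640 mg

5640 mg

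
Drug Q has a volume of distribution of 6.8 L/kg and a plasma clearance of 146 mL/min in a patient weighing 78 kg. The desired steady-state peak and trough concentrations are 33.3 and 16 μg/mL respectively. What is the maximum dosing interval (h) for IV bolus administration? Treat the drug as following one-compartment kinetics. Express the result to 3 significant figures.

44.4 h

Vd(total) = 78 kg × 6.8 L/kg = 530.4 L
CL = 146 mL/min = 146 × 0.06 = 8.760 L/h
k = CL / Vd = 8.760 / 530.4 = 0.01652 h⁻¹
Between IV bolus doses, concentration decays as C = C₀·e^(−kτ), so C_peak/C_trough = e^(kτ).
τ_max = ln(C_peak/C_trough) / k = ln(33.3/16) / 0.01652 = 0.7330 / 0.01652 = 44.37 h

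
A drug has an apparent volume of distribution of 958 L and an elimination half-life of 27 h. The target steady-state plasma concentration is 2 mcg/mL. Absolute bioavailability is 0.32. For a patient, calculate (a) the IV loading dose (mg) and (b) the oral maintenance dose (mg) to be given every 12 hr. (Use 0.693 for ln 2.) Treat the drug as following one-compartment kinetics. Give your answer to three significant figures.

(a) 1920 mg; (b) 1840 mg

LD = Vd × C = 958.0 × 2 = 1916 mg
CL = 0.693 × Vd / t½ = 0.693 × 958.0 / 27 = 24.59 L/h
D = CL × Css × τ / F = 24.59 × 2 × 12 / 0.32 = 1844 mg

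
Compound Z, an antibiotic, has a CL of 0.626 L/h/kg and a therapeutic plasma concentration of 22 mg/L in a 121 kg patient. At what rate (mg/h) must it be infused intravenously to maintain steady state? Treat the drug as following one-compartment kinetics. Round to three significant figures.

CL = 0.626 L/h/kg × 121 kg = 75.75 L/h
Rate = CL × Css = 75.75 × 22 = 1667 mg/h

1670 mg/h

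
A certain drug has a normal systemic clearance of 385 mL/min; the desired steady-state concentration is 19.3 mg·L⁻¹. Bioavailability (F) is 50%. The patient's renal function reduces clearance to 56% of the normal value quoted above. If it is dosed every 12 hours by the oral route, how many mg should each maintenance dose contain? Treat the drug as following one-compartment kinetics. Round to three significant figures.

5990 mg

CL = 385 mL/min = 385 × 0.06 = 23.10 L/h
Patient clearance = 0.56 × 23.10 = 12.94 L/h
D = CL × Css × τ / F = 12.94 × 19.3 × 12 / 0.5 = 5994 mg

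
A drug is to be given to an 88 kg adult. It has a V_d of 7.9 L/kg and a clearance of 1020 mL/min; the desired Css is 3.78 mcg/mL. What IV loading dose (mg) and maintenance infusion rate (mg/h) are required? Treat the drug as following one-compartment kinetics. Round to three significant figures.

Vd = 7.9 L/kg × 88 kg = 695.2 L
Loading: fill Vd to C_target → 695.2 L × 3.78 mg/L = 2628 mg
CL = 1020 mL/min = 1020 × 0.06 = 61.20 L/h
Maintenance: replace elimination → rate = CL × Css = 61.20 × 3.78 = 231.3 mg/h

(a) 2630 mg; (b) 231 mg/h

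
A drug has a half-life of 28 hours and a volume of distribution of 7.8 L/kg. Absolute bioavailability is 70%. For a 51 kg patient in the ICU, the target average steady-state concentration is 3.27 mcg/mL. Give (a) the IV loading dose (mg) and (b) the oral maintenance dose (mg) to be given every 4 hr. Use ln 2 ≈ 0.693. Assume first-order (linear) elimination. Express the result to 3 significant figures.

(a) 1300 mg; (b) 184 mg

Vd(total) = 51 kg × 7.8 L/kg = 397.8 L
LD = Vd × C = 397.8 × 3.27 = 1301 mg
CL = 0.693 × Vd / t½ = 0.693 × 397.8 / 28 = 9.846 L/h
D = CL × Css × τ / F = 9.846 × 3.27 × 4 / 0.7 = 184.0 mg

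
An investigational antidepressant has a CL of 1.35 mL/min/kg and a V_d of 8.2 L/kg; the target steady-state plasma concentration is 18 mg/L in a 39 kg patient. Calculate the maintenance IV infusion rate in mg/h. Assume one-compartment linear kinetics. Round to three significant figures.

56.9 mg/h

CL = 1.35 mL/min/kg × 39 kg = 52.65 mL/min = 52.65 × 60/1000 = 3.159 L/h
Vd does not affect the maintenance rate; only clearance governs steady-state input.
Rate = CL × Css = 3.159 × 18 = 56.86 mg/h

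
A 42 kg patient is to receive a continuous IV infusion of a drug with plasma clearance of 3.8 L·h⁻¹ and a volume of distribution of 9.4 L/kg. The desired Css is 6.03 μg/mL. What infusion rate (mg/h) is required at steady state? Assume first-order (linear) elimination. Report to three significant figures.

R₀ = 3.800 × 6.03 = 22.91 mg/h

22.9 mg/h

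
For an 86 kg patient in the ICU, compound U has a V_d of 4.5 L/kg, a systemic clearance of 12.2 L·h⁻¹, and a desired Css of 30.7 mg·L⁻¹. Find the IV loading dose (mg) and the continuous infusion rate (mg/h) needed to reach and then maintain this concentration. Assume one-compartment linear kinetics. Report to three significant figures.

(a) 11900 mg; (b) 375 mg/h

Total Vd = 4.5 × 86 = 387.0 L
Loading dose = Vd × C = 387.0 × 30.7 = 11880 mg
Infusion rate = 12.20 L/h × 30.7 mg/L = 374.5 mg/h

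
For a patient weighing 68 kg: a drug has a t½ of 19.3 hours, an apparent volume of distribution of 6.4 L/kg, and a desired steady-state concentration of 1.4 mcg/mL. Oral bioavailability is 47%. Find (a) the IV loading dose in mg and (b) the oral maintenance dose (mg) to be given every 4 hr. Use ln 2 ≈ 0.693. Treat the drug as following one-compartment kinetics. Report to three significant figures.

Vd(total) = 68 kg × 6.4 L/kg = 435.2 L
LD = Vd × C = 435.2 × 1.4 = 609.3 mg
CL = 0.693 × Vd / t½ = 0.693 × 435.2 / 19.3 = 15.63 L/h
D = CL × Css × τ / F = 15.63 × 1.4 × 4 / 0.47 = 186.2 mg

(a) 609 mg; (b) 186 mg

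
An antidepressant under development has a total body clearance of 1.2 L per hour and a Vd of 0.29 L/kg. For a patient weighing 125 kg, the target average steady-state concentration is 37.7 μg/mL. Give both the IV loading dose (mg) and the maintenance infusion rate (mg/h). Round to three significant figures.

(a) 1370 mg; (b) 45.2 mg/h

Vd = 0.29 L/kg × 125 kg = 36.25 L
Loading dose = Vd × C = 36.25 × 37.7 = 1367 mg
Maintenance infusion rate = CL × Css = 1.200 × 37.7 = 45.24 mg/h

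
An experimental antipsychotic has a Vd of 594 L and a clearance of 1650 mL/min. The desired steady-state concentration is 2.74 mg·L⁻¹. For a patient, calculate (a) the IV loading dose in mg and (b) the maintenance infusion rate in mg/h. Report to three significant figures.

(a) 1630 mg; (b) 271 mg/h

LD = Vd · C_target = 594.0 × 2.74 = 1628 mg
CL = 1650 mL/min × 60/1000 = 99.00 L/h
Infusion rate = 99.00 L/h × 2.74 mg/L = 271.3 mg/h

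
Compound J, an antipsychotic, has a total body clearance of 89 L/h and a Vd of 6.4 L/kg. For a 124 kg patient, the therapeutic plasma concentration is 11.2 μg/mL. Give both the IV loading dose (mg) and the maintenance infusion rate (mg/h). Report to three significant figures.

(a) 8890 mg; (b) 997 mg/h

Total Vd = 6.4 × 124 = 793.6 L
Loading: fill Vd to C_target → 793.6 L × 11.2 mg/L = 8888 mg
Maintenance: replace elimination → rate = CL × Css = 89.00 × 11.2 = 996.8 mg/h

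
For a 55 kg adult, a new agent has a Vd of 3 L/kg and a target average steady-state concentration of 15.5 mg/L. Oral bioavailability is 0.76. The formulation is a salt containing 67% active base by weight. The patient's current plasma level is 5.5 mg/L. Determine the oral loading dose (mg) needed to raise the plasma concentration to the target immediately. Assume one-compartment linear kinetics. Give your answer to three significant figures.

Vd = 3 L/kg × 55 kg = 165.0 L
Concentration deficit ΔC = 15.5 − 5.5 = 10.00 mg/L
LD = Vd × ΔC / F / S = 165.0 × 10.00 / 0.76 / 0.67 = 3240 mg

3240 mg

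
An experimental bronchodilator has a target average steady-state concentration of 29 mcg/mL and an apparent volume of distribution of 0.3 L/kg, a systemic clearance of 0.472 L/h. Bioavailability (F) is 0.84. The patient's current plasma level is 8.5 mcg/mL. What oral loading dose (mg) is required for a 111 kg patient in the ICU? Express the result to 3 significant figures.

813 mg

Total Vd = 0.3 × 111 = 33.30 L
Concentration deficit ΔC = 29 − 8.5 = 20.50 mg/L
LD = Vd × ΔC / F = 33.30 × 20.50 / 0.84 = 812.7 mg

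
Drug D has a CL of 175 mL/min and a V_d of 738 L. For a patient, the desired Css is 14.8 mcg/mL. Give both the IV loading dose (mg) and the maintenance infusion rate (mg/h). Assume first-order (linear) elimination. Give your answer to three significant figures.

Loading: fill Vd to C_target → 738.0 L × 14.8 mg/L = 10920 mg
Convert clearance: 175 mL/min × 60 min/h ÷ 1000 mL/L = 10.50 L/h
Infusion rate = 10.50 L/h × 14.8 mg/L = 155.4 mg/h

(a) 10900 mg; (b) 155 mg/h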